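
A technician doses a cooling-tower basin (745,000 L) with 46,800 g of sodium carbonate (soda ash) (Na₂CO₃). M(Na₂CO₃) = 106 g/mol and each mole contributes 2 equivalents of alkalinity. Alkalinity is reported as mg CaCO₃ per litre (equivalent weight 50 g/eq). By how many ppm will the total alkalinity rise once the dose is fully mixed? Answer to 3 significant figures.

59.3 ppm

Moles of Na₂CO₃: 46,800 g ÷ 106 g/mol = 441.5 mol → 883 eq of alkalinity.
As CaCO₃: 883 eq × 50 g/eq = 44,150 g.
Rise: 44,150 g / 745,000 L × 1000 = 59.26 mg/L.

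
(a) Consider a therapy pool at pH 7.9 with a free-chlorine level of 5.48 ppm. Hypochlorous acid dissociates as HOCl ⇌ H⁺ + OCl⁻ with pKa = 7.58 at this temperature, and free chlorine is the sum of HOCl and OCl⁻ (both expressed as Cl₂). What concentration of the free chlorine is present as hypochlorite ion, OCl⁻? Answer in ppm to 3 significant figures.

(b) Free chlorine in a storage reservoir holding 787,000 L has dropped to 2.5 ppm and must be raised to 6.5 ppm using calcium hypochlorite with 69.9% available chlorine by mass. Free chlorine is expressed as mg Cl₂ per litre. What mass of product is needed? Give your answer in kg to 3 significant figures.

(a) 3.71 ppm; (b) 4.50 kg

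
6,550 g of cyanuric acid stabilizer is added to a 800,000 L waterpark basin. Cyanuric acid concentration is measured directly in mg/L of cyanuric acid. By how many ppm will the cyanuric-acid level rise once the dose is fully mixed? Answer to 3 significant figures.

8.19 ppm

Rise: 6,550 g / 800,000 L × 1000 = 8.188 mg/L.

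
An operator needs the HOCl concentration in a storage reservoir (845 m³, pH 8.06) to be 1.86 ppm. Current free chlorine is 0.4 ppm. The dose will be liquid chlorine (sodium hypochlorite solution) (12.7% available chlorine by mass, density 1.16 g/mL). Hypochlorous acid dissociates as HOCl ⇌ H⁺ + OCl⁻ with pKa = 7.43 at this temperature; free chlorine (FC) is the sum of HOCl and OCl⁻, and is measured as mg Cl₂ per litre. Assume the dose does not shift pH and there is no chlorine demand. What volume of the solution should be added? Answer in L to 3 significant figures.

Volume: 845 m³ = 845,000 L.
[OCl⁻]/[HOCl] = 10^(pH − pKa) = 10^(8.06 − 7.43) = 4.266; fraction as HOCl = 1/(1 + 4.266) = 0.1899.
Free chlorine required for 1.86 ppm HOCl: 1.86 / 0.1899 = 9.794 ppm.
FC to add: 9.794 − 0.4 = 9.394 mg/L as Cl₂.
Cl₂ equivalent: 9.394 mg/L × 845,000 L = 7938 g.
Product at 12.7% available Cl: 7938 / 0.127 = 62,510 g.
Volume: 62,510 g ÷ 1.16 g/mL = 53,880 mL.

53.9 L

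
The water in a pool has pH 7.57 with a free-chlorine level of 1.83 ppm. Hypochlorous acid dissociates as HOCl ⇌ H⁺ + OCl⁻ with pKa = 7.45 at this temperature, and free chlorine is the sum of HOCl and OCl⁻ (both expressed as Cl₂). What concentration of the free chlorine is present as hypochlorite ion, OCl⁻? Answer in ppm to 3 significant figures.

[OCl⁻]/[HOCl] = 10^(pH − pKa) = 10^(7.57 − 7.45) = 10^0.12 = 1.318.
Fraction as HOCl = 1 / (1 + 1.318) = 0.4314.
OCl⁻ = (1 − 0.4314) × 1.83 ppm = 1.041 ppm.

1.04 ppm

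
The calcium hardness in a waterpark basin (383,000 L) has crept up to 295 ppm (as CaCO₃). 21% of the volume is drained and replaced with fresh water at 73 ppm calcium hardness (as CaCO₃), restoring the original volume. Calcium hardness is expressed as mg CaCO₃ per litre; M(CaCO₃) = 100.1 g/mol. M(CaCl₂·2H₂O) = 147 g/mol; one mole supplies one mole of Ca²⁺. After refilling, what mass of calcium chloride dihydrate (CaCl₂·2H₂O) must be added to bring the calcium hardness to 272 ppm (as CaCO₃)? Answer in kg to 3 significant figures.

13.3 kg

After draining 21% and refilling: 295 × 0.79 + 73 × 0.21 = 248.38 ppm.
Deficit to target: 272 − 248.38 = 23.62 mg/L.
As CaCO₃: 23.62 mg/L × 383,000 L = 9046 g; ÷ 100.1 = 90.37 mol Ca²⁺.
Mass: 90.37 × 147 = 13,290 g.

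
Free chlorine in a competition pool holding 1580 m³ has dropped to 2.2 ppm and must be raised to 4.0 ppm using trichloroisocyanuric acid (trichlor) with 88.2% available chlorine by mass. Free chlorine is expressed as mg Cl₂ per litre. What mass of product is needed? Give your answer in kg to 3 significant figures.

Volume: 1580 m³ = 1,580,000 L.
Chlorine deficit: 4.0 − 2.2 = 1.8 ppm = 1.8 mg/L as Cl₂.
Cl₂ equivalent needed: 1.8 mg/L × 1,580,000 L = 2,844,000 mg = 2844 g.
Product at 88.2% available chlorine: 2844 / 0.882 = 3224 g.

3.22 kg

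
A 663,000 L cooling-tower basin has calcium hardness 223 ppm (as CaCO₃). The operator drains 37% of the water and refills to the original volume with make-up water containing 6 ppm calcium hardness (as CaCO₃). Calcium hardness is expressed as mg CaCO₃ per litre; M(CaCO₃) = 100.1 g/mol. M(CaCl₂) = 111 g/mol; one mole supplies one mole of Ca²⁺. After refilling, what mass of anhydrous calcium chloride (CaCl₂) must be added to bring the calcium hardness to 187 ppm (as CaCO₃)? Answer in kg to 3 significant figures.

32.6 kg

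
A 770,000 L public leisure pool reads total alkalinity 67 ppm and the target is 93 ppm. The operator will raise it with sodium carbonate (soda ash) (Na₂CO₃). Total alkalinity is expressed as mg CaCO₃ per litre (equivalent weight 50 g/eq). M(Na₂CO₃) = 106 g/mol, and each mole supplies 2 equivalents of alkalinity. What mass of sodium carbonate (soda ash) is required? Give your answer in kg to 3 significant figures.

Alkalinity to add: (93 − 67) = 26 mg/L as CaCO₃ × 770,000 L = 20,020 g as CaCO₃.
Equivalents: 20,020 g ÷ 50 g/eq = 400.4 eq.
Each mole of Na₂CO₃ supplies 2 eq, so 400.4 / 2 = 200.2 mol.
Mass: 200.2 mol × 106 g/mol = 21,220 g.

21.2 kg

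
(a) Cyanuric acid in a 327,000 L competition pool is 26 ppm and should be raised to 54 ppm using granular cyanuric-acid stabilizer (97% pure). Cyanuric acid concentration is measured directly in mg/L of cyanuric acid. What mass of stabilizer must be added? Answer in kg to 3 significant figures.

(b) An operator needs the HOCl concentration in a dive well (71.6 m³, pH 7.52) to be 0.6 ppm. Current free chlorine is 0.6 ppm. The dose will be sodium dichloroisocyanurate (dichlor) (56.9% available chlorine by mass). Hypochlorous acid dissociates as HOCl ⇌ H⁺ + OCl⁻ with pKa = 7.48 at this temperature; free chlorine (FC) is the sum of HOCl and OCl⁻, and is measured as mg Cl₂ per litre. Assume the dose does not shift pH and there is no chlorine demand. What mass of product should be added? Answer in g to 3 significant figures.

(a) 9.44 kg; (b) 82.8 g

(a) CYA to add: (54 − 26) = 28 mg/L × 327,000 L = 9156 g cyanuric acid.
(a) At 97% purity: 9156 / 0.97 = 9439 g product.

(b) Volume: 71.6 m³ = 71,600 L.
(b) [OCl⁻]/[HOCl] = 10^(pH − pKa) = 10^(7.52 − 7.48) = 1.096; fraction as HOCl = 1/(1 + 1.096) = 0.477.
(b) Free chlorine required for 0.6 ppm HOCl: 0.6 / 0.477 = 1.258 ppm.
(b) FC to add: 1.258 − 0.6 = 0.6579 mg/L as Cl₂.
(b) Cl₂ equivalent: 0.6579 mg/L × 71,600 L = 47.1 g.
(b) Product at 56.9% available Cl: 47.1 / 0.569 = 82.79 g.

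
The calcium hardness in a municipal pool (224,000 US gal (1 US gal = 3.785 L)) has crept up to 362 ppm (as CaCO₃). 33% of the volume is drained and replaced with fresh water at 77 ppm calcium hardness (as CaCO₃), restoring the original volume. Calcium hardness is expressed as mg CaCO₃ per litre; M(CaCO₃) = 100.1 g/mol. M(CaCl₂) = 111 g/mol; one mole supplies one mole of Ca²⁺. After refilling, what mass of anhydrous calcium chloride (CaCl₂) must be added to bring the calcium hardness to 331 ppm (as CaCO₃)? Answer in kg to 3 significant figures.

59.3 kg

Volume: 224,000 US gal × 3.785 L/gal = 847,840 L.
After draining 33% and refilling: 362 × 0.67 + 77 × 0.33 = 267.95 ppm.
Deficit to target: 331 − 267.95 = 63.05 mg/L.
As CaCO₃: 63.05 mg/L × 847,840 L = 53,460 g; ÷ 100.1 = 534 mol Ca²⁺.
Mass: 534 × 111 = 59,280 g.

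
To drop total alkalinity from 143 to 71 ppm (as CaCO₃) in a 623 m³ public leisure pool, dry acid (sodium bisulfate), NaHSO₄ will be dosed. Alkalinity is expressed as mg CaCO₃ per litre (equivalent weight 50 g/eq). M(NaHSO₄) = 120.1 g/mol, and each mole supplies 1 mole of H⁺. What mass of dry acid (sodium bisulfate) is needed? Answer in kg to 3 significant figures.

Volume: 623 m³ = 623,000 L.
Alkalinity to neutralize: (143 − 71) = 72 mg/L as CaCO₃ × 623,000 L = 44,860 g as CaCO₃.
Equivalents of H⁺ required: 44,860 ÷ 50 g/eq = 897.1 eq = 897.1 mol NaHSO₄.
Mass of NaHSO₄: 897.1 × 120.1 = 107,700 g.

108 kg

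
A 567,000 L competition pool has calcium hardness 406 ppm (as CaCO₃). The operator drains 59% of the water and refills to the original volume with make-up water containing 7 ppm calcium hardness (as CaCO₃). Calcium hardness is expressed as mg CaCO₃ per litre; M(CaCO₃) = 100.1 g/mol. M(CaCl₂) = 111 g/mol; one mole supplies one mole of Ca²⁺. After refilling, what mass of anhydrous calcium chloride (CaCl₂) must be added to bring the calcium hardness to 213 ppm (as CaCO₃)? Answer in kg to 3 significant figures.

26.7 kg

After draining 59% and refilling: 406 × 0.41 + 7 × 0.59 = 170.59 ppm.
Deficit to target: 213 − 170.59 = 42.41 mg/L.
As CaCO₃: 42.41 mg/L × 567,000 L = 24,050 g; ÷ 100.1 = 240.2 mol Ca²⁺.
Mass: 240.2 × 111 = 26,660 g.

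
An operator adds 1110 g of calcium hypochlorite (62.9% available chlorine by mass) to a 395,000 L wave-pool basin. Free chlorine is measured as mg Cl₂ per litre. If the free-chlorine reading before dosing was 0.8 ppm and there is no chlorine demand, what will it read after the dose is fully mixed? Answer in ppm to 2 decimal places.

Available chlorine delivered: 1110 g × 0.629 = 698.2 g as Cl₂.
Concentration rise: 698.2 g / 395,000 L = 1.768 mg/L = 1.77 ppm.
Final FC: 0.8 + 1.77 = 2.57 ppm.

2.57 ppm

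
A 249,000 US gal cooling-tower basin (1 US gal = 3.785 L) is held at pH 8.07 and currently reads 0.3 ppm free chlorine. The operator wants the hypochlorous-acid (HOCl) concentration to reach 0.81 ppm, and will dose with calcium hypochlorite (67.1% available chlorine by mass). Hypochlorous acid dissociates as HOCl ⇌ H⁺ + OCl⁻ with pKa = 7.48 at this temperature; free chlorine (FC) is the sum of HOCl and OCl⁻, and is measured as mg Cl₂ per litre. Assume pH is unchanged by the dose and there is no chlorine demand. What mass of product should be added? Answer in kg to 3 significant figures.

5.14 kg

Volume: 249,000 US gal × 3.785 L/gal = 942,465 L.
[OCl⁻]/[HOCl] = 10^(pH − pKa) = 10^(8.07 − 7.48) = 3.89; fraction as HOCl = 1/(1 + 3.89) = 0.2045.
Free chlorine required for 0.81 ppm HOCl: 0.81 / 0.2045 = 3.961 ppm.
FC to add: 3.961 − 0.3 = 3.661 mg/L as Cl₂.
Cl₂ equivalent: 3.661 mg/L × 942,465 L = 3451 g.
Product at 67.1% available Cl: 3451 / 0.671 = 5142 g.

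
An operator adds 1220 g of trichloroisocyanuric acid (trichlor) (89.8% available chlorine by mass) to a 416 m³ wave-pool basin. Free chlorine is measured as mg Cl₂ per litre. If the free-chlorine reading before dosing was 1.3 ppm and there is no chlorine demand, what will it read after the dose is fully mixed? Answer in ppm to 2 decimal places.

Volume: 416 m³ = 416,000 L.
Available chlorine delivered: 1220 g × 0.898 = 1096 g as Cl₂.
Concentration rise: 1096 g / 416,000 L = 2.634 mg/L = 2.63 ppm.
Final FC: 1.3 + 2.63 = 3.93 ppm.

3.93 ppm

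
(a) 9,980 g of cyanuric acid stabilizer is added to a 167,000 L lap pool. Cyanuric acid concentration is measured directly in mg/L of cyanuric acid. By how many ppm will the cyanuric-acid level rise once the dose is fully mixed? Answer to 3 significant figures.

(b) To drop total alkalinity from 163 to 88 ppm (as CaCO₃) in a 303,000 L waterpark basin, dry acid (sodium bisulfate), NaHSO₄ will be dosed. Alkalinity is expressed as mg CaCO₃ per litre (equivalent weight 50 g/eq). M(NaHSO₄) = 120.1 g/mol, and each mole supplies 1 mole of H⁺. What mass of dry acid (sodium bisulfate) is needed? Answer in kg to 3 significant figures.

(a) 59.8 ppm; (b) 54.6 kg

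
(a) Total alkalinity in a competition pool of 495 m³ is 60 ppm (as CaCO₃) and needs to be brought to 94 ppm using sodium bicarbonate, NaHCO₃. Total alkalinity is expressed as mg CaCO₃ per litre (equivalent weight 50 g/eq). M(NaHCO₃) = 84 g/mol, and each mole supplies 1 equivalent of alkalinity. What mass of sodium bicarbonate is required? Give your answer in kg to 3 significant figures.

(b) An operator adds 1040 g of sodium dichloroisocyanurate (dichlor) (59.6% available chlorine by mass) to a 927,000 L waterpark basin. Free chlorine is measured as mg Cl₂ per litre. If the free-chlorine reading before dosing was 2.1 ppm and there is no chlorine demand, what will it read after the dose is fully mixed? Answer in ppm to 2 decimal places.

(a) Volume: 495 m³ = 495,000 L.
(a) Alkalinity to add: (94 − 60) = 34 mg/L as CaCO₃ × 495,000 L = 16,830 g as CaCO₃.
(a) Equivalents: 16,830 g ÷ 50 g/eq = 336.6 eq.
(a) NaHCO₃ supplies 1 eq per mole → 336.6 mol.
(a) Mass: 336.6 mol × 84 g/mol = 28,270 g.

(b) Available chlorine delivered: 1040 g × 0.596 = 619.8 g as Cl₂.
(b) Concentration rise: 619.8 g / 927,000 L = 0.6687 mg/L = 0.67 ppm.
(b) Final FC: 2.1 + 0.67 = 2.77 ppm.

(a) 28.3 kg; (b) 2.77 ppm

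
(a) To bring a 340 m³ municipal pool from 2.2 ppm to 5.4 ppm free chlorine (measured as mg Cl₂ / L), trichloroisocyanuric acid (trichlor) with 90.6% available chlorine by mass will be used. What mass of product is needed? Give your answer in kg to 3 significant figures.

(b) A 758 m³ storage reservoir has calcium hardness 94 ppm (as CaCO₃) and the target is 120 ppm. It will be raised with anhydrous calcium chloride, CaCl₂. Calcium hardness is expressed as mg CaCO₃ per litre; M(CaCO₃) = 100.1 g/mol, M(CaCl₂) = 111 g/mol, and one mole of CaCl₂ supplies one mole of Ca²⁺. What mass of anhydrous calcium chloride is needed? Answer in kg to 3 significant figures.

(a) 1.20 kg; (b) 21.9 kg

(a) Volume: 340 m³ = 340,000 L.
(a) Chlorine deficit: 5.4 − 2.2 = 3.2 ppm = 3.2 mg/L as Cl₂.
(a) Cl₂ equivalent needed: 3.2 mg/L × 340,000 L = 1,088,000 mg = 1088 g.
(a) Product at 90.6% available chlorine: 1088 / 0.906 = 1201 g.

(b) Volume: 758 m³ = 758,000 L.
(b) Hardness to add: (120 − 94) = 26 mg/L as CaCO₃ × 758,000 L = 19,710 g as CaCO₃.
(b) Moles of Ca²⁺ (1 mol Ca²⁺ ≡ 1 mol CaCO₃): 19,710 / 100.1 g/mol = 196.9 mol.
(b) Mass of CaCl₂: 196.9 × 111 = 21,850 g.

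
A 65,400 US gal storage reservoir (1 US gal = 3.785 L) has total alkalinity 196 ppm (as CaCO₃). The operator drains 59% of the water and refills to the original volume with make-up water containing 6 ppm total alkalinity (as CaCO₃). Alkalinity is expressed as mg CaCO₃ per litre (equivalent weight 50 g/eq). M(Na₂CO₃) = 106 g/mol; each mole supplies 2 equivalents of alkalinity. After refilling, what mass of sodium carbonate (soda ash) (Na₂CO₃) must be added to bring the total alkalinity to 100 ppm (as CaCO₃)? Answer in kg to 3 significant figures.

Volume: 65,400 US gal × 3.785 L/gal = 247,539 L.
After draining 59% and refilling: 196 × 0.41 + 6 × 0.59 = 83.9 ppm.
Deficit to target: 100 − 83.9 = 16.1 mg/L.
As CaCO₃: 16.1 mg/L × 247,539 L = 3985 g; ÷ 50 g/eq ÷ 2 = 39.85 mol Na₂CO₃.
Mass: 39.85 × 106 = 4225 g.

4.22 kg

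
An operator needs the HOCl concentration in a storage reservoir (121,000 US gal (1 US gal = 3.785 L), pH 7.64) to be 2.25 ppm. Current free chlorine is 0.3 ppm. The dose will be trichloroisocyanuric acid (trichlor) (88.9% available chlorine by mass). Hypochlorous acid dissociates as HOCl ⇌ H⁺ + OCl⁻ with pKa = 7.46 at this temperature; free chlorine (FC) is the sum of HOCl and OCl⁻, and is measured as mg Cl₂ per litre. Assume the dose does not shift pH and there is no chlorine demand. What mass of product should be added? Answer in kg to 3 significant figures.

2.76 kg

Volume: 121,000 US gal × 3.785 L/gal = 457,985 L.
[OCl⁻]/[HOCl] = 10^(pH − pKa) = 10^(7.64 − 7.46) = 1.514; fraction as HOCl = 1/(1 + 1.514) = 0.3978.
Free chlorine required for 2.25 ppm HOCl: 2.25 / 0.3978 = 5.656 ppm.
FC to add: 5.656 − 0.3 = 5.356 mg/L as Cl₂.
Cl₂ equivalent: 5.356 mg/L × 457,985 L = 2453 g.
Product at 88.9% available Cl: 2453 / 0.889 = 2759 g.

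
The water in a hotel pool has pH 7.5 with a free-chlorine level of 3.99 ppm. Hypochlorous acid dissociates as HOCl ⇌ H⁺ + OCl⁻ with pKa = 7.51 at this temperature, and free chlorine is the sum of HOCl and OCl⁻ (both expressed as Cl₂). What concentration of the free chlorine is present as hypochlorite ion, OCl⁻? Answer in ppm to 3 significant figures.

1.97 ppm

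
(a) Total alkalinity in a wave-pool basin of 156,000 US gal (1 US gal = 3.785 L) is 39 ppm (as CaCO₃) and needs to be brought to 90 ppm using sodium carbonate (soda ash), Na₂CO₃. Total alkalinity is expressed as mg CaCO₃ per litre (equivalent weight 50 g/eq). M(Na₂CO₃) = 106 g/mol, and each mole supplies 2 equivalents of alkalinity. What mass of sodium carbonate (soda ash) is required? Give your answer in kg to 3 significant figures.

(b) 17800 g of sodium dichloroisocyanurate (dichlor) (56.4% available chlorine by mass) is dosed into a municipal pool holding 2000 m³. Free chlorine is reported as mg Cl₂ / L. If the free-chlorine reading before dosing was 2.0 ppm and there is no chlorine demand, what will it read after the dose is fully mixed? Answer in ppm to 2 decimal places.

(a) 31.9 kg; (b) 7.02 ppm

(a) Volume: 156,000 US gal × 3.785 L/gal = 590,460 L.
(a) Alkalinity to add: (90 − 39) = 51 mg/L as CaCO₃ × 590,460 L = 30,110 g as CaCO₃.
(a) Equivalents: 30,110 g ÷ 50 g/eq = 602.3 eq.
(a) Each mole of Na₂CO₃ supplies 2 eq, so 602.3 / 2 = 301.1 mol.
(a) Mass: 301.1 mol × 106 g/mol = 31,920 g.

(b) Volume: 2000 m³ = 2,000,000 L.
(b) Available chlorine delivered: 17,800 g × 0.564 = 10,040 g as Cl₂.
(b) Concentration rise: 10,040 g / 2,000,000 L = 5.02 mg/L = 5.02 ppm.
(b) Final FC: 2.0 + 5.02 = 7.02 ppm.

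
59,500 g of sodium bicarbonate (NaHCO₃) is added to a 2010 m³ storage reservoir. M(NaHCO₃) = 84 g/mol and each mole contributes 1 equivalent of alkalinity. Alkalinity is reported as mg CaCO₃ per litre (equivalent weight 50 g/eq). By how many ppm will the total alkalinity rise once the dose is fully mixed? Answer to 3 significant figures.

Volume: 2010 m³ = 2,010,000 L.
Moles of NaHCO₃: 59,500 g ÷ 84 g/mol = 708.3 mol → 708.3 eq of alkalinity.
As CaCO₃: 708.3 eq × 50 g/eq = 35,420 g.
Rise: 35,420 g / 2,010,000 L × 1000 = 17.62 mg/L.

17.6 ppm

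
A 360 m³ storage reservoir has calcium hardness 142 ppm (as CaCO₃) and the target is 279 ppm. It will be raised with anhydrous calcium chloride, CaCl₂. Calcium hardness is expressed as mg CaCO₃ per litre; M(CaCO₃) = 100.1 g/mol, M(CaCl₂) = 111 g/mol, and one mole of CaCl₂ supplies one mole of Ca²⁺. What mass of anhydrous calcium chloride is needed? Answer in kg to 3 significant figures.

54.7 kg

Volume: 360 m³ = 360,000 L.
Hardness to add: (279 − 142) = 137 mg/L as CaCO₃ × 360,000 L = 49,320 g as CaCO₃.
Moles of Ca²⁺ (1 mol Ca²⁺ ≡ 1 mol CaCO₃): 49,320 / 100.1 g/mol = 492.7 mol.
Mass of CaCl₂: 492.7 × 111 = 54,690 g.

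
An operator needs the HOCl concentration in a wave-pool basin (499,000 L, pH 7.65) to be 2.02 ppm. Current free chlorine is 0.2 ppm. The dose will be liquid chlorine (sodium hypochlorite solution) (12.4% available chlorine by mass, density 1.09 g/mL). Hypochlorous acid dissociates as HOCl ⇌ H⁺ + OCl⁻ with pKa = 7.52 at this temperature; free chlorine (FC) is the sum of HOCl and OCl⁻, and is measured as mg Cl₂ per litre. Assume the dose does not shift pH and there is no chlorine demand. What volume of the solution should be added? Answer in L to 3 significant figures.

16.8 L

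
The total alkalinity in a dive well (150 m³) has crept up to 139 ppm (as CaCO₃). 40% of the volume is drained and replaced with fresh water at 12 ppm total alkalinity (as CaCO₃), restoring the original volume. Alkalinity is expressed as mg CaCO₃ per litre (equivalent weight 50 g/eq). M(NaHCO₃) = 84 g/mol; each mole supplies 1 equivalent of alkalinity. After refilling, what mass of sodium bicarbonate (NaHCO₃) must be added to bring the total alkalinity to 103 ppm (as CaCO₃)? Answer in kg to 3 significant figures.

3.73 kg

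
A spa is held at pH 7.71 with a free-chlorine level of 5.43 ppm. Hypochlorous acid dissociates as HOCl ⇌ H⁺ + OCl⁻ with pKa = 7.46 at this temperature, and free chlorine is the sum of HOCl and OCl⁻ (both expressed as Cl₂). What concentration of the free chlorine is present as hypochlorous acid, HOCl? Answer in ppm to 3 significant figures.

[OCl⁻]/[HOCl] = 10^(pH − pKa) = 10^(7.71 − 7.46) = 10^0.25 = 1.778.
Fraction as HOCl = 1 / (1 + 1.778) = 0.3599.
HOCl = 0.3599 × 5.43 ppm = 1.954 ppm.

1.95 ppm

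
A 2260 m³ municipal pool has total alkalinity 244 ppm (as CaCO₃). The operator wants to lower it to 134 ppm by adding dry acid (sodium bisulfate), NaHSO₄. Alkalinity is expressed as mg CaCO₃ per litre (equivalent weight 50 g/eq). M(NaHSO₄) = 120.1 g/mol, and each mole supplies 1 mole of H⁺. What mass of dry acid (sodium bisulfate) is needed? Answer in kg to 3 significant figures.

Volume: 2260 m³ = 2,260,000 L.
Alkalinity to neutralize: (244 − 134) = 110 mg/L as CaCO₃ × 2,260,000 L = 248,600 g as CaCO₃.
Equivalents of H⁺ required: 248,600 ÷ 50 g/eq = 4972 eq = 4972 mol NaHSO₄.
Mass of NaHSO₄: 4972 × 120.1 = 597,100 g.

597 kg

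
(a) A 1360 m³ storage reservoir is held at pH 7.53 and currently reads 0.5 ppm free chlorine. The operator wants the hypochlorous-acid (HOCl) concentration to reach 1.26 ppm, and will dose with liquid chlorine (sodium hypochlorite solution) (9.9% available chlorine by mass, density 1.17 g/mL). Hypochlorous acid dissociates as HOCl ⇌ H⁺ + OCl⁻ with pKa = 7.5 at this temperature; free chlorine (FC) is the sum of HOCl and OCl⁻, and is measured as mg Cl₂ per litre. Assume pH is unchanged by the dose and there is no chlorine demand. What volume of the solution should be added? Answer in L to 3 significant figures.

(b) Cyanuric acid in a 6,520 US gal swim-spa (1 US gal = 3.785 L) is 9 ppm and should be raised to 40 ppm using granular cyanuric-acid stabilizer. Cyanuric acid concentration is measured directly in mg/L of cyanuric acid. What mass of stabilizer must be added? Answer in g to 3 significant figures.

(a) 24.8 L; (b) 765 g

(a) Volume: 1360 m³ = 1,360,000 L.
(a) [OCl⁻]/[HOCl] = 10^(pH − pKa) = 10^(7.53 − 7.5) = 1.072; fraction as HOCl = 1/(1 + 1.072) = 0.4827.
(a) Free chlorine required for 1.26 ppm HOCl: 1.26 / 0.4827 = 2.61 ppm.
(a) FC to add: 2.61 − 0.5 = 2.11 mg/L as Cl₂.
(a) Cl₂ equivalent: 2.11 mg/L × 1,360,000 L = 2870 g.
(a) Product at 9.9% available Cl: 2870 / 0.099 = 28,990 g.
(a) Volume: 28,990 g ÷ 1.17 g/mL = 24,780 mL.

(b) Volume: 6,520 US gal × 3.785 L/gal = 24,678 L.
(b) CYA to add: (40 − 9) = 31 mg/L × 24,678 L = 765 g cyanuric acid.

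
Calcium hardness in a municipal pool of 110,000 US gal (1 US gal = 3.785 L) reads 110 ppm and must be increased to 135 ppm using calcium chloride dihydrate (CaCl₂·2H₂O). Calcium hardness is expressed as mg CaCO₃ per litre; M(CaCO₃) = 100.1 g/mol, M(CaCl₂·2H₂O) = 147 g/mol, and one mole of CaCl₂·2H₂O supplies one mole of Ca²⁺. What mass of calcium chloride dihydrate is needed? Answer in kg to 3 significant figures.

Volume: 110,000 US gal × 3.785 L/gal = 416,350 L.
Hardness to add: (135 − 110) = 25 mg/L as CaCO₃ × 416,350 L = 10,410 g as CaCO₃.
Moles of Ca²⁺ (1 mol Ca²⁺ ≡ 1 mol CaCO₃): 10,410 / 100.1 g/mol = 104 mol.
Mass of CaCl₂·2H₂O: 104 × 147 = 15,290 g.

15.3 kg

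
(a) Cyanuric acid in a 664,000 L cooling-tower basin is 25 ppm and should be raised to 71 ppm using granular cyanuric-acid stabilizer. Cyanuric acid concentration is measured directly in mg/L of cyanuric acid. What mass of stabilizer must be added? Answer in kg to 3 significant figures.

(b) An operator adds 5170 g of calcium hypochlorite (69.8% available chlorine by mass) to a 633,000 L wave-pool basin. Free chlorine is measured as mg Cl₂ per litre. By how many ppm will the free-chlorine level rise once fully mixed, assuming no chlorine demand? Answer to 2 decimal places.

(a) 30.5 kg; (b) 5.70 ppm

(a) CYA to add: (71 − 25) = 46 mg/L × 664,000 L = 30,540 g cyanuric acid.

(b) Available chlorine delivered: 5170 g × 0.698 = 3609 g as Cl₂.
(b) Concentration rise: 3609 g / 633,000 L = 5.701 mg/L = 5.70 ppm.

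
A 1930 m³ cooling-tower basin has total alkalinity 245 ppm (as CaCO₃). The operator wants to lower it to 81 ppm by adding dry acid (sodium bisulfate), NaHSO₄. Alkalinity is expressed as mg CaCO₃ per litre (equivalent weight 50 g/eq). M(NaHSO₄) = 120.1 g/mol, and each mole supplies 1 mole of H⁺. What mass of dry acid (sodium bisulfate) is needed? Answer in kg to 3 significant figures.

Volume: 1930 m³ = 1,930,000 L.
Alkalinity to neutralize: (245 − 81) = 164 mg/L as CaCO₃ × 1,930,000 L = 316,500 g as CaCO₃.
Equivalents of H⁺ required: 316,500 ÷ 50 g/eq = 6330 eq = 6330 mol NaHSO₄.
Mass of NaHSO₄: 6330 × 120.1 = 760,300 g.

760 kg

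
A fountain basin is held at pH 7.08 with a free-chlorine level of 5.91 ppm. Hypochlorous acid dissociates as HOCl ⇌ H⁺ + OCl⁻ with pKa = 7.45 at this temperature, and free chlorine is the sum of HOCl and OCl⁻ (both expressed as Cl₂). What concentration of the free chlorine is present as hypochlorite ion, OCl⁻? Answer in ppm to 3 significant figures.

1.77 ppm

[OCl⁻]/[HOCl] = 10^(pH − pKa) = 10^(7.08 − 7.45) = 10^-0.37 = 0.4266.
Fraction as HOCl = 1 / (1 + 0.4266) = 0.701.
OCl⁻ = (1 − 0.701) × 5.91 ppm = 1.767 ppm.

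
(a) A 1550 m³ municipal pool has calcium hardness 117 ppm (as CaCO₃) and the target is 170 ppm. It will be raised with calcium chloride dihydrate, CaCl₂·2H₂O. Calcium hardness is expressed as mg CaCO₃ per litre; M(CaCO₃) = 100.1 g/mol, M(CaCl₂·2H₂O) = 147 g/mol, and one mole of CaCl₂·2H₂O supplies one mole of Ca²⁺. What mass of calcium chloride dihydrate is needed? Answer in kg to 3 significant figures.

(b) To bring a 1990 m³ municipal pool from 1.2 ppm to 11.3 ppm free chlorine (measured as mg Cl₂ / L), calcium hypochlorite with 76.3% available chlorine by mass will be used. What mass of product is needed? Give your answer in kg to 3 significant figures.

(a) 121 kg; (b) 26.3 kg

(a) Volume: 1550 m³ = 1,550,000 L.
(a) Hardness to add: (170 − 117) = 53 mg/L as CaCO₃ × 1,550,000 L = 82,150 g as CaCO₃.
(a) Moles of Ca²⁺ (1 mol Ca²⁺ ≡ 1 mol CaCO₃): 82,150 / 100.1 g/mol = 820.7 mol.
(a) Mass of CaCl₂·2H₂O: 820.7 × 147 = 120,600 g.

(b) Volume: 1990 m³ = 1,990,000 L.
(b) Chlorine deficit: 11.3 − 1.2 = 10.1 ppm = 10.1 mg/L as Cl₂.
(b) Cl₂ equivalent needed: 10.1 mg/L × 1,990,000 L = 20,100,000 mg = 20,100 g.
(b) Product at 76.3% available chlorine: 20,100 / 0.763 = 26,340 g.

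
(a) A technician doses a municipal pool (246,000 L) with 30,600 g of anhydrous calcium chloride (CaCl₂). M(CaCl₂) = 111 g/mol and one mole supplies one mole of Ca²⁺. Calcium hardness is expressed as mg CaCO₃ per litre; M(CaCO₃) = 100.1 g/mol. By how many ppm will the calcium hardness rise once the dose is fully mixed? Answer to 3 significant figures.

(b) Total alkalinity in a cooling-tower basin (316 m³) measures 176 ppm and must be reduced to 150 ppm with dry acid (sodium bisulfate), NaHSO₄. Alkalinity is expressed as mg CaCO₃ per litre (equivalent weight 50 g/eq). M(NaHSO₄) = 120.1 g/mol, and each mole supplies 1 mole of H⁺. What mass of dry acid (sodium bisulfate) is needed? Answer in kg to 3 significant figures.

(a) 112 ppm; (b) 19.7 kg

(a) Moles of Ca²⁺: 30,600 g ÷ 111 g/mol = 275.7 mol.
(a) As CaCO₃: 275.7 mol × 100.1 g/mol = 27,600 g.
(a) Rise: 27,600 g / 246,000 L × 1000 = 112.2 mg/L.

(b) Volume: 316 m³ = 316,000 L.
(b) Alkalinity to neutralize: (176 − 150) = 26 mg/L as CaCO₃ × 316,000 L = 8216 g as CaCO₃.
(b) Equivalents of H⁺ required: 8216 ÷ 50 g/eq = 164.3 eq = 164.3 mol NaHSO₄.
(b) Mass of NaHSO₄: 164.3 × 120.1 = 19,730 g.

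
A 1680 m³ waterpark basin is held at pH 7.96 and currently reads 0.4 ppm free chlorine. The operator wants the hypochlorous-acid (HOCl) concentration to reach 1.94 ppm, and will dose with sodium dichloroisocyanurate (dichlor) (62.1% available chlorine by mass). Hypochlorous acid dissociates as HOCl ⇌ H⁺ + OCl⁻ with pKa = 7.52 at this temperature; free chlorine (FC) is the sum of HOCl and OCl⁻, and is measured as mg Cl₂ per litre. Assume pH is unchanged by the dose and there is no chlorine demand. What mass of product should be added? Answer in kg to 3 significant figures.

18.6 kg

Volume: 1680 m³ = 1,680,000 L.
[OCl⁻]/[HOCl] = 10^(pH − pKa) = 10^(7.96 − 7.52) = 2.754; fraction as HOCl = 1/(1 + 2.754) = 0.2664.
Free chlorine required for 1.94 ppm HOCl: 1.94 / 0.2664 = 7.283 ppm.
FC to add: 7.283 − 0.4 = 6.883 mg/L as Cl₂.
Cl₂ equivalent: 6.883 mg/L × 1,680,000 L = 11,560 g.
Product at 62.1% available Cl: 11,560 / 0.621 = 18,620 g.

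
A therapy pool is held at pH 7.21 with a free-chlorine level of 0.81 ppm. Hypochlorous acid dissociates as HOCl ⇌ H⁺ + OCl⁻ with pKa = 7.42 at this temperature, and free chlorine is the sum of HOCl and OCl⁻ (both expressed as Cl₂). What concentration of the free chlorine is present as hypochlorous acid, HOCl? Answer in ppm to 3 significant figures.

[OCl⁻]/[HOCl] = 10^(pH − pKa) = 10^(7.21 − 7.42) = 10^-0.21 = 0.6166.
Fraction as HOCl = 1 / (1 + 0.6166) = 0.6186.
HOCl = 0.6186 × 0.81 ppm = 0.5011 ppm.

0.501 ppm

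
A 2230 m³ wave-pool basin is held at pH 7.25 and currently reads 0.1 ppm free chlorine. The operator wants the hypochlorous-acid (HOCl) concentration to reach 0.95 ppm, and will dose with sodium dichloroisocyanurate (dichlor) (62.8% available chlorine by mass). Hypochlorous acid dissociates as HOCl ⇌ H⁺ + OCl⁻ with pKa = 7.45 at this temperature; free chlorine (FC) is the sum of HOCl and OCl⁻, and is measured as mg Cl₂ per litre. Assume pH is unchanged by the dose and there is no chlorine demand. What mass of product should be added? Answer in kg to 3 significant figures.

Volume: 2230 m³ = 2,230,000 L.
[OCl⁻]/[HOCl] = 10^(pH − pKa) = 10^(7.25 − 7.45) = 0.631; fraction as HOCl = 1/(1 + 0.631) = 0.6131.
Free chlorine required for 0.95 ppm HOCl: 0.95 / 0.6131 = 1.549 ppm.
FC to add: 1.549 − 0.1 = 1.449 mg/L as Cl₂.
Cl₂ equivalent: 1.449 mg/L × 2,230,000 L = 3232 g.
Product at 62.8% available Cl: 3232 / 0.628 = 5147 g.

5.15 kg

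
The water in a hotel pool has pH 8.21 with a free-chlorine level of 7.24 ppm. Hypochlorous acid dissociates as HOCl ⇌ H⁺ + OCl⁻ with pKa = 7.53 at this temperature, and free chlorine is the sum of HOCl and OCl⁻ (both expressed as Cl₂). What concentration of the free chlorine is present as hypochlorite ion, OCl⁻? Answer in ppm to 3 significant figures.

[OCl⁻]/[HOCl] = 10^(pH − pKa) = 10^(8.21 − 7.53) = 10^0.68 = 4.786.
Fraction as HOCl = 1 / (1 + 4.786) = 0.1728.
OCl⁻ = (1 − 0.1728) × 7.24 ppm = 5.989 ppm.

5.99 ppm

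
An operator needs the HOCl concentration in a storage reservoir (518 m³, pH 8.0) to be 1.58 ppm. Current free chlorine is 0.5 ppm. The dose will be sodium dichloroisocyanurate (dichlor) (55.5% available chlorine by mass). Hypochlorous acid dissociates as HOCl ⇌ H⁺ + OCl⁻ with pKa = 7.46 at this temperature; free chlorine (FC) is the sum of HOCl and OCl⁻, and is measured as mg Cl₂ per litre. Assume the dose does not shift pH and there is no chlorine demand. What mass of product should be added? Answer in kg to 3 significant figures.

6.12 kg

Volume: 518 m³ = 518,000 L.
[OCl⁻]/[HOCl] = 10^(pH − pKa) = 10^(8.0 − 7.46) = 3.467; fraction as HOCl = 1/(1 + 3.467) = 0.2238.
Free chlorine required for 1.58 ppm HOCl: 1.58 / 0.2238 = 7.058 ppm.
FC to add: 7.058 − 0.5 = 6.558 mg/L as Cl₂.
Cl₂ equivalent: 6.558 mg/L × 518,000 L = 3397 g.
Product at 55.5% available Cl: 3397 / 0.555 = 6121 g.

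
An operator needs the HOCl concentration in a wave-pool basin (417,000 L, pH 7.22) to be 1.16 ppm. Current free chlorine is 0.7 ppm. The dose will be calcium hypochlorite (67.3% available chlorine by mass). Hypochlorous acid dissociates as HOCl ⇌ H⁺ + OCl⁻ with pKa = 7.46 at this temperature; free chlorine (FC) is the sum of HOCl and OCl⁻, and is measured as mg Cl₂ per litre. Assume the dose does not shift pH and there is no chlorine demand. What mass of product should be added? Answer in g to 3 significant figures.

699 g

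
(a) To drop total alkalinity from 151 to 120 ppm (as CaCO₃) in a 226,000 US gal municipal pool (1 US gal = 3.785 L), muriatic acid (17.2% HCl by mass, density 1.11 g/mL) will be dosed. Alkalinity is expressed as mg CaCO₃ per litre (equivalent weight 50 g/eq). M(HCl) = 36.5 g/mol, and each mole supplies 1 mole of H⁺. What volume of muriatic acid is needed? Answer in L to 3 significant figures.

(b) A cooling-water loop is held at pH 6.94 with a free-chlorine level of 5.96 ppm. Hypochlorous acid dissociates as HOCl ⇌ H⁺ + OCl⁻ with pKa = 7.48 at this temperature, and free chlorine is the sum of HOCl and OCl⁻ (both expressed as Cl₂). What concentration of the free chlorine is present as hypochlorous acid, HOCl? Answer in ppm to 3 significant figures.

(a) Volume: 226,000 US gal × 3.785 L/gal = 855,410 L.
(a) Alkalinity to neutralize: (151 − 120) = 31 mg/L as CaCO₃ × 855,410 L = 26,520 g as CaCO₃.
(a) Equivalents of H⁺ required: 26,520 ÷ 50 g/eq = 530.4 eq = 530.4 mol HCl.
(a) Mass of HCl: 530.4 × 36.5 = 19,360 g.
(a) Mass of 17.2% solution: 19,360 / 0.172 = 112,500 g.
(a) Volume: 112,500 g ÷ 1.11 g/mL = 101,400 mL.

(b) [OCl⁻]/[HOCl] = 10^(pH − pKa) = 10^(6.94 − 7.48) = 10^-0.54 = 0.2884.
(b) Fraction as HOCl = 1 / (1 + 0.2884) = 0.7762.
(b) HOCl = 0.7762 × 5.96 ppm = 4.626 ppm.

(a) 101 L; (b) 4.63 ppm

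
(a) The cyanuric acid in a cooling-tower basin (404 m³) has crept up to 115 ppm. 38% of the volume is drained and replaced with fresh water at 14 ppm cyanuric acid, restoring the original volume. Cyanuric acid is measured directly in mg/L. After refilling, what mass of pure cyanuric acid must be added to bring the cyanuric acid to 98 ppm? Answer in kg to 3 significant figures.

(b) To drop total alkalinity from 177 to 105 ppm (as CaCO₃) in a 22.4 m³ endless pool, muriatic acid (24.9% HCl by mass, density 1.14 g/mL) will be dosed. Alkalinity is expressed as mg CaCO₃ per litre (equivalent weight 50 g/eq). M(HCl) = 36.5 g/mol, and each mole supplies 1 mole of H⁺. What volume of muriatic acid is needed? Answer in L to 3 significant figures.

(a) 8.64 kg; (b) 4.15 L

(a) Volume: 404 m³ = 404,000 L.
(a) After draining 38% and refilling: 115 × 0.62 + 14 × 0.38 = 76.62 ppm.
(a) Deficit to target: 98 − 76.62 = 21.38 mg/L.
(a) Mass: 21.38 mg/L × 404,000 L = 8638 g cyanuric acid.

(b) Volume: 22.4 m³ = 22,400 L.
(b) Alkalinity to neutralize: (177 − 105) = 72 mg/L as CaCO₃ × 22,400 L = 1613 g as CaCO₃.
(b) Equivalents of H⁺ required: 1613 ÷ 50 g/eq = 32.26 eq = 32.26 mol HCl.
(b) Mass of HCl: 32.26 × 36.5 = 1177 g.
(b) Mass of 24.9% solution: 1177 / 0.249 = 4728 g.
(b) Volume: 4728 g ÷ 1.14 g/mL = 4148 mL.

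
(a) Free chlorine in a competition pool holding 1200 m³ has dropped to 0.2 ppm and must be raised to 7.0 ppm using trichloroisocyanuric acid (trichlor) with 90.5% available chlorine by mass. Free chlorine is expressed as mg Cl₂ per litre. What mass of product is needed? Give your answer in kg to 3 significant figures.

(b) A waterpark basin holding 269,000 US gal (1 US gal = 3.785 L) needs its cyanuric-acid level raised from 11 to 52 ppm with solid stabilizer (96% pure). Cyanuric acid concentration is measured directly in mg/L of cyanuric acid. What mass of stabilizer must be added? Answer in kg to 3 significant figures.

(a) Volume: 1200 m³ = 1,200,000 L.
(a) Chlorine deficit: 7.0 − 0.2 = 6.8 ppm = 6.8 mg/L as Cl₂.
(a) Cl₂ equivalent needed: 6.8 mg/L × 1,200,000 L = 8,160,000 mg = 8160 g.
(a) Product at 90.5% available chlorine: 8160 / 0.905 = 9017 g.

(b) Volume: 269,000 US gal × 3.785 L/gal = 1,018,165 L.
(b) CYA to add: (52 − 11) = 41 mg/L × 1,018,165 L = 41,740 g cyanuric acid.
(b) At 96% purity: 41,740 / 0.96 = 43,480 g product.

(a) 9.02 kg; (b) 43.5 kg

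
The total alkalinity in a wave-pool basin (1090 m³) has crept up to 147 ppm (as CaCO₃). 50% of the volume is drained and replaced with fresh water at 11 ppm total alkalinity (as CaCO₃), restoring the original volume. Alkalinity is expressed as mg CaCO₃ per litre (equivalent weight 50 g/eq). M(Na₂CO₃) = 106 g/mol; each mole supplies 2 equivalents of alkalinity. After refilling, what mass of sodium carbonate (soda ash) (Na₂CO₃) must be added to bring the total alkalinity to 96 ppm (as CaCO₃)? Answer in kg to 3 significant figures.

19.6 kg

Volume: 1090 m³ = 1,090,000 L.
After draining 50% and refilling: 147 × 0.50 + 11 × 0.50 = 79 ppm.
Deficit to target: 96 − 79 = 17 mg/L.
As CaCO₃: 17 mg/L × 1,090,000 L = 18,530 g; ÷ 50 g/eq ÷ 2 = 185.3 mol Na₂CO₃.
Mass: 185.3 × 106 = 19,640 g.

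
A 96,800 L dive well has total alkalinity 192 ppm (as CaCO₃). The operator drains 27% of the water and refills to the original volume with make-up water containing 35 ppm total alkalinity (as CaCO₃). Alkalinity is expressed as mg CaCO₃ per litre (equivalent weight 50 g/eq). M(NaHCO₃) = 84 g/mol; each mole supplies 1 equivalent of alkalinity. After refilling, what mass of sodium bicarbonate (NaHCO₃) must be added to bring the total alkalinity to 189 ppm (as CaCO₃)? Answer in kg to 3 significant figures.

After draining 27% and refilling: 192 × 0.73 + 35 × 0.27 = 149.61 ppm.
Deficit to target: 189 − 149.61 = 39.39 mg/L.
As CaCO₃: 39.39 mg/L × 96,800 L = 3813 g; ÷ 50 g/eq ÷ 1 = 76.26 mol NaHCO₃.
Mass: 76.26 × 84 = 6406 g.

6.41 kg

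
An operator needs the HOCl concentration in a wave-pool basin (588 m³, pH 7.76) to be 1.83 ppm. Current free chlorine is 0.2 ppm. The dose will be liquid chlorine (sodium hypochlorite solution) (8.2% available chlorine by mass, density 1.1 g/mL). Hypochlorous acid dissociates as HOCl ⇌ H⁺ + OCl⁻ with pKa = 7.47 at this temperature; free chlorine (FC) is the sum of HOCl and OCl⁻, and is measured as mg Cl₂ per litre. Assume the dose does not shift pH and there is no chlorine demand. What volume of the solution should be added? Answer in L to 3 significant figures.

33.9 L

Volume: 588 m³ = 588,000 L.
[OCl⁻]/[HOCl] = 10^(pH − pKa) = 10^(7.76 − 7.47) = 1.95; fraction as HOCl = 1/(1 + 1.95) = 0.339.
Free chlorine required for 1.83 ppm HOCl: 1.83 / 0.339 = 5.398 ppm.
FC to add: 5.398 − 0.2 = 5.198 mg/L as Cl₂.
Cl₂ equivalent: 5.198 mg/L × 588,000 L = 3057 g.
Product at 8.2% available Cl: 3057 / 0.082 = 37,280 g.
Volume: 37,280 g ÷ 1.1 g/mL = 33,890 mL.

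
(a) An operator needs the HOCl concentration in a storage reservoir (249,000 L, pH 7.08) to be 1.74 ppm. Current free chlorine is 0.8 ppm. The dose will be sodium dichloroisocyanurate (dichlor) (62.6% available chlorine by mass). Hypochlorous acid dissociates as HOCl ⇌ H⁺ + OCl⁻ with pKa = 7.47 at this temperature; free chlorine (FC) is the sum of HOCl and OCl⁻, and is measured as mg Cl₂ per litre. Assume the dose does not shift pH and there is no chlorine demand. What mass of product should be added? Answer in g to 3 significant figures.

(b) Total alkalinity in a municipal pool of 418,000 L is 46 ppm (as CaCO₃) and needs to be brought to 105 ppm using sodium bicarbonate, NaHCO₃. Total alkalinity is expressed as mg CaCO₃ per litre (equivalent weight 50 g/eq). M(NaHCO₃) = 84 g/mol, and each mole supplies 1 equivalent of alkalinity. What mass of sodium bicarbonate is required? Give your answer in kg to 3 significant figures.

(a) 656 g; (b) 41.4 kg

(a) [OCl⁻]/[HOCl] = 10^(pH − pKa) = 10^(7.08 − 7.47) = 0.4074; fraction as HOCl = 1/(1 + 0.4074) = 0.7105.
(a) Free chlorine required for 1.74 ppm HOCl: 1.74 / 0.7105 = 2.449 ppm.
(a) FC to add: 2.449 − 0.8 = 1.649 mg/L as Cl₂.
(a) Cl₂ equivalent: 1.649 mg/L × 249,000 L = 410.6 g.
(a) Product at 62.6% available Cl: 410.6 / 0.626 = 655.8 g.

(b) Alkalinity to add: (105 − 46) = 59 mg/L as CaCO₃ × 418,000 L = 24,660 g as CaCO₃.
(b) Equivalents: 24,660 g ÷ 50 g/eq = 493.2 eq.
(b) NaHCO₃ supplies 1 eq per mole → 493.2 mol.
(b) Mass: 493.2 mol × 84 g/mol = 41,430 g.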